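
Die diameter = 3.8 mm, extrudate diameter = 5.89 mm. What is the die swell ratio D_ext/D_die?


Die swell ratio = D_extrudate / D_die
= 5.89 / 3.8
= 1.55

Die swell = 1.55


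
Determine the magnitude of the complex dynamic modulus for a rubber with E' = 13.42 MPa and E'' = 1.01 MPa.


|E*| = sqrt(E'^2 + E''^2)
= sqrt(13.42^2 + 1.01^2)
= sqrt(180.0964 + 1.0201)
= 13.458 MPa

13.458 MPa


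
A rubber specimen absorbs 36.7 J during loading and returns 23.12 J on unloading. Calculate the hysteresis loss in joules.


Hysteresis loss = loading - unloading
= 36.7 - 23.12
= 13.58 J

13.58 J


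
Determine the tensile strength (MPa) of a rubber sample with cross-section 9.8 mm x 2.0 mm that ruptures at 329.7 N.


Area = width * thickness = 9.8 * 2.0 = 19.6 mm^2
TS = force / area = 329.7 / 19.6 = 16.82 MPa

16.82 MPa


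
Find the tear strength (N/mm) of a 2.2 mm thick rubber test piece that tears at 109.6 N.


Tear strength = force / thickness
= 109.6 / 2.2
= 49.82 N/mm

49.82 N/mm


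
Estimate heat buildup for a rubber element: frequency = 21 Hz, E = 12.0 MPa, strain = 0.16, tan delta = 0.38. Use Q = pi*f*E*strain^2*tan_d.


Q = pi * f * E * strain^2 * tan_d
= pi * 21 * 12.0 * 0.16^2 * 0.38
= pi * 21 * 12.0 * 0.0256 * 0.38
= 7.7015

Q = 7.7015


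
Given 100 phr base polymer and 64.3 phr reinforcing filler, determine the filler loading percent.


Filler % = filler / (rubber + filler) * 100
= 64.3 / (100 + 64.3) * 100
= 64.3 / 164.3 * 100
= 39.14%

39.14%


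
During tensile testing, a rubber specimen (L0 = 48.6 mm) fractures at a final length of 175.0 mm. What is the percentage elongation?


Elongation = (Lf - L0) / L0 * 100
= (175.0 - 48.6) / 48.6 * 100
= 126.4 / 48.6 * 100
= 260.1%

260.1%


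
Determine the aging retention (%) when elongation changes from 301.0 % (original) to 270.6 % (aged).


Retention = aged / original * 100
= 270.6 / 301.0 * 100
= 89.9%

89.9%


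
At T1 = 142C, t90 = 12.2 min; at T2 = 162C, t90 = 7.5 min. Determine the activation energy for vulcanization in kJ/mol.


T1 = 415.15 K, T2 = 435.15 K
1/T1 - 1/T2 = 1.1071e-04
ln(t1/t2) = ln(12.2/7.5) = 0.4865
Ea = 8.314 * 0.4865 / 1.1071e-04 = 36537.2869 J/mol
Ea = 36.54 kJ/mol

36.54 kJ/mol


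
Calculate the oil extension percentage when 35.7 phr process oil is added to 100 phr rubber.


Oil % = oil / (100 + oil) * 100
= 35.7 / (100 + 35.7) * 100
= 35.7 / 135.7 * 100
= 26.31%

26.31%


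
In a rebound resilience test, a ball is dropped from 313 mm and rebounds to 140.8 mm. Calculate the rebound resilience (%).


Resilience = h_rebound / h_drop * 100
= 140.8 / 313 * 100
= 45.0%

45.0%


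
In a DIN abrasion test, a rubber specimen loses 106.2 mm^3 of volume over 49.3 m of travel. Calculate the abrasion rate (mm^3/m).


Rate = volume_loss / distance
= 106.2 / 49.3
= 2.154 mm^3/m

2.154 mm^3/m


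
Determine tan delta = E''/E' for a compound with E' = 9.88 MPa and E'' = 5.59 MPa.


tan delta = E'' / E'
= 5.59 / 9.88
= 0.5658

tan delta = 0.5658


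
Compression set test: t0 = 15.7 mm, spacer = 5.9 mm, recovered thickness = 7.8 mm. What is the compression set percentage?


CS = (t0 - recovered) / (t0 - ts) * 100
= (15.7 - 7.8) / (15.7 - 5.9) * 100
= 7.9 / 9.8 * 100
= 80.6%

80.6%


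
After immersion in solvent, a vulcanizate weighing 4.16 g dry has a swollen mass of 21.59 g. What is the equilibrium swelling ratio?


Q = W_swollen / W_dry
Q = 21.59 / 4.16
Q = 5.19

Q = 5.19


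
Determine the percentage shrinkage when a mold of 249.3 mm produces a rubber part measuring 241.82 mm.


Shrinkage = (mold - part) / mold * 100
= (249.3 - 241.82) / 249.3 * 100
= 7.48 / 249.3 * 100
= 3.0%

3.0%


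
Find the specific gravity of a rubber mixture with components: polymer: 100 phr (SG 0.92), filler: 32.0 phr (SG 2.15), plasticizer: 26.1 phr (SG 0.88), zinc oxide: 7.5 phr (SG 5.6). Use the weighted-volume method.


Sum of weights = 165.6
Volume contributions:
  polymer: 100/0.92 = 108.6957
  filler: 32.0/2.15 = 14.8837
  plasticizer: 26.1/0.88 = 29.6591
  zinc oxide: 7.5/5.6 = 1.3393
Sum of volumes = 154.5777
SG = 165.6 / 154.5777 = 1.071

SG = 1.071


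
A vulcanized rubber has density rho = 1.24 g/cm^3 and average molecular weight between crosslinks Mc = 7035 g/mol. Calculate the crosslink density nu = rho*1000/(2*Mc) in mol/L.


nu = rho * 1000 / (2 * Mc)
nu = 1.24 * 1000 / (2 * 7035)
nu = 1240.0 / 14070
nu = 0.0881 mol/L

0.0881 mol/L


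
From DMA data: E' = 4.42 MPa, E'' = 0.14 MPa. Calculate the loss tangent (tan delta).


tan delta = E'' / E'
= 0.14 / 4.42
= 0.0317

tan delta = 0.0317


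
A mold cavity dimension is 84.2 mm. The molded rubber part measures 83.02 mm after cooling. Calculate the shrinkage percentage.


Shrinkage = (mold - part) / mold * 100
= (84.2 - 83.02) / 84.2 * 100
= 1.18 / 84.2 * 100
= 1.4%

1.4%


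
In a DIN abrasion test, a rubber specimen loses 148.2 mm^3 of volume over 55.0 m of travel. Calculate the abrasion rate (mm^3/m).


Rate = volume_loss / distance
= 148.2 / 55.0
= 2.695 mm^3/m

2.695 mm^3/m


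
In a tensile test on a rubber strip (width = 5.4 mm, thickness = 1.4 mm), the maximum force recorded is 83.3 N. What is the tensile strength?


Area = width * thickness = 5.4 * 1.4 = 7.56 mm^2
TS = force / area = 83.3 / 7.56 = 11.02 MPa

11.02 MPa


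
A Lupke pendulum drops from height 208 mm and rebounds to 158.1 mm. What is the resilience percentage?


Resilience = h_rebound / h_drop * 100
= 158.1 / 208 * 100
= 76.0%

76.0%


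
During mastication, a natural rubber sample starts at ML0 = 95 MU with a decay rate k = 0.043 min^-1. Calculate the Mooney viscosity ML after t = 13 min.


ML = ML0 * exp(-k * t)
ML = 95 * exp(-0.043 * 13)
ML = 95 * 0.5718
ML = 54.32 MU

54.32 MU


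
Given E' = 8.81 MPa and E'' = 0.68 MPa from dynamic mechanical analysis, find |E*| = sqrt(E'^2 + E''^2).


|E*| = sqrt(E'^2 + E''^2)
= sqrt(8.81^2 + 0.68^2)
= sqrt(77.6161 + 0.4624)
= 8.836 MPa

8.836 MPa


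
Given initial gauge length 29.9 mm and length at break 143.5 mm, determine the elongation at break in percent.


Elongation = (Lf - L0) / L0 * 100
= (143.5 - 29.9) / 29.9 * 100
= 113.6 / 29.9 * 100
= 379.9%

379.9%


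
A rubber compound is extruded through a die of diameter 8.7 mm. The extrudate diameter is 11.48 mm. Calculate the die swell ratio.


Die swell ratio = D_extrudate / D_die
= 11.48 / 8.7
= 1.32

Die swell = 1.32


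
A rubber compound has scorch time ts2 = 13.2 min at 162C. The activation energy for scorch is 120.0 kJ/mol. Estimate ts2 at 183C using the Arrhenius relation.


Convert temperatures: T1 = 162 + 273.15 = 435.15 K, T2 = 183 + 273.15 = 456.15 K
ts2_new = 13.2 * exp(120000 / 8.314 * (1/456.15 - 1/435.15))
1/T2 - 1/T1 = -1.0580e-04
ts2_new = 2.87 min

2.87 min


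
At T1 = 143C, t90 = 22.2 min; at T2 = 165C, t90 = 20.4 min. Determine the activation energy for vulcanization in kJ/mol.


T1 = 416.15 K, T2 = 438.15 K
1/T1 - 1/T2 = 1.2066e-04
ln(t1/t2) = ln(22.2/20.4) = 0.0846
Ea = 8.314 * 0.0846 / 1.2066e-04 = 5826.5518 J/mol
Ea = 5.83 kJ/mol

5.83 kJ/mol


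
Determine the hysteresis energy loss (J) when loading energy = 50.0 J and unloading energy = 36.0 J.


Hysteresis loss = loading - unloading
= 50.0 - 36.0
= 14.0 J

14.0 J


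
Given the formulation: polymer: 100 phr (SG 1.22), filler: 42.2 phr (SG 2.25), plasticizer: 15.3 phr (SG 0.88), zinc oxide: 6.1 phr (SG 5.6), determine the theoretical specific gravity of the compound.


Sum of weights = 163.6
Volume contributions:
  polymer: 100/1.22 = 81.9672
  filler: 42.2/2.25 = 18.7556
  plasticizer: 15.3/0.88 = 17.3864
  zinc oxide: 6.1/5.6 = 1.0893
Sum of volumes = 119.1984
SG = 163.6 / 119.1984 = 1.373

SG = 1.373


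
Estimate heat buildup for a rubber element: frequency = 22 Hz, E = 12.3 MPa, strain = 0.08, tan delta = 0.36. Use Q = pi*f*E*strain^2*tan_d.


Q = pi * f * E * strain^2 * tan_d
= pi * 22 * 12.3 * 0.08^2 * 0.36
= pi * 22 * 12.3 * 0.0064 * 0.36
= 1.9587

Q = 1.9587


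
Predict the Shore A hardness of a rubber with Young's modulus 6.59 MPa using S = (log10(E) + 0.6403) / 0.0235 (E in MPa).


log10(E) = 0.0235*S - 0.6403  =>  S = (log10(E) + 0.6403) / 0.0235
log10(6.59) = 0.818885
S = (0.818885 + 0.6403) / 0.0235 = 1.459185 / 0.0235
S = 62.1

Shore A = 62.1


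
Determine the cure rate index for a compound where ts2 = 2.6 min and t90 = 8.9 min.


CRI = 100 / (t90 - ts2)
= 100 / (8.9 - 2.6)
= 100 / 6.3
= 15.87 min^-1

15.87 min^-1


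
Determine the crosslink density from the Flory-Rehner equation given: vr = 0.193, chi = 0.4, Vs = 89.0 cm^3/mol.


ln(1 - vr) = ln(1 - 0.193) = -0.2144
Numerator = -((-0.2144) + 0.193 + 0.4 * 0.193^2) = 0.0065
Denominator = 89.0 * (0.193^(1/3) - 0.193/2) = 42.8446
nu = 0.0065 / 42.8446 = 1.5246e-04 mol/cm^3

1.5246e-04 mol/cm^3


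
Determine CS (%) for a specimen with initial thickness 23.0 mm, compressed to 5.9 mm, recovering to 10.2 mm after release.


CS = (t0 - recovered) / (t0 - ts) * 100
= (23.0 - 10.2) / (23.0 - 5.9) * 100
= 12.8 / 17.1 * 100
= 74.9%

74.9%


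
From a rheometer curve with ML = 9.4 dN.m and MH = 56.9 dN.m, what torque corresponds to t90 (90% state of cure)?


M90 = ML + 0.9 * (MH - ML)
M90 = 9.4 + 0.9 * (56.9 - 9.4)
M90 = 9.4 + 0.9 * 47.5
M90 = 52.15 dN.m

52.15 dN.m


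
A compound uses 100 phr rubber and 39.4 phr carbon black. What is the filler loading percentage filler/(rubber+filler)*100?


Filler % = filler / (rubber + filler) * 100
= 39.4 / (100 + 39.4) * 100
= 39.4 / 139.4 * 100
= 28.26%

28.26%


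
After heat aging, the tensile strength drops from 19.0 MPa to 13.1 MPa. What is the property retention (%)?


Retention = aged / original * 100
= 13.1 / 19.0 * 100
= 68.9%

68.9%


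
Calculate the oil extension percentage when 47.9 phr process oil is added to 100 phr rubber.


Oil % = oil / (100 + oil) * 100
= 47.9 / (100 + 47.9) * 100
= 47.9 / 147.9 * 100
= 32.39%

32.39%


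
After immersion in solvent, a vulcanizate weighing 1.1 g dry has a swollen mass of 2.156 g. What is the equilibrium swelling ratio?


Q = W_swollen / W_dry
Q = 2.156 / 1.1
Q = 1.96

Q = 1.96


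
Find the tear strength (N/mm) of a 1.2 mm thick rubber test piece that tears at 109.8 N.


Tear strength = force / thickness
= 109.8 / 1.2
= 91.5 N/mm

91.5 N/mm


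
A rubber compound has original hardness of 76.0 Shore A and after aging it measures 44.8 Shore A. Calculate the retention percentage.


Retention = aged / original * 100
= 44.8 / 76.0 * 100
= 58.9%

58.9%


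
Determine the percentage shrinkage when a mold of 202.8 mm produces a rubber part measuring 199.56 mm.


Shrinkage = (mold - part) / mold * 100
= (202.8 - 199.56) / 202.8 * 100
= 3.24 / 202.8 * 100
= 1.6%

1.6%


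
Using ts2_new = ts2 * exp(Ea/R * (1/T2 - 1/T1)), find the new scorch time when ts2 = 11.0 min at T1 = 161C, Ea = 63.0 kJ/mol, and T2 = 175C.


Convert temperatures: T1 = 161 + 273.15 = 434.15 K, T2 = 175 + 273.15 = 448.15 K
ts2_new = 11.0 * exp(63000 / 8.314 * (1/448.15 - 1/434.15))
1/T2 - 1/T1 = -7.1956e-05
ts2_new = 6.38 min

6.38 min


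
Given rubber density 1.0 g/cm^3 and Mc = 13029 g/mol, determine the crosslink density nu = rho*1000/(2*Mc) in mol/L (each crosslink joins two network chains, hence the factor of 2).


nu = rho * 1000 / (2 * Mc)
nu = 1.0 * 1000 / (2 * 13029)
nu = 1000.0 / 26058
nu = 0.0384 mol/L

0.0384 mol/L


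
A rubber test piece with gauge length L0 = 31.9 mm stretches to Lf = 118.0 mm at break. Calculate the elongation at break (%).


Elongation = (Lf - L0) / L0 * 100
= (118.0 - 31.9) / 31.9 * 100
= 86.1 / 31.9 * 100
= 269.9%

269.9%


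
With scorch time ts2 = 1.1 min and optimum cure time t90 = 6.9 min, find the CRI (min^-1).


CRI = 100 / (t90 - ts2)
= 100 / (6.9 - 1.1)
= 100 / 5.8
= 17.24 min^-1

17.24 min^-1


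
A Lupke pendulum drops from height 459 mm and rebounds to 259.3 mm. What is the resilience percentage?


Resilience = h_rebound / h_drop * 100
= 259.3 / 459 * 100
= 56.5%

56.5%


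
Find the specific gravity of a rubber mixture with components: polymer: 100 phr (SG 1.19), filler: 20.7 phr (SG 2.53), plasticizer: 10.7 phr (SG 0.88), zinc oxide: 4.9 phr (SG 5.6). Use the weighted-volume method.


Sum of weights = 136.3
Volume contributions:
  polymer: 100/1.19 = 84.0336
  filler: 20.7/2.53 = 8.1818
  plasticizer: 10.7/0.88 = 12.1591
  zinc oxide: 4.9/5.6 = 0.8750
Sum of volumes = 105.2495
SG = 136.3 / 105.2495 = 1.295

SG = 1.295


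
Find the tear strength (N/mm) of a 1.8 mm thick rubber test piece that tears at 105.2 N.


Tear strength = force / thickness
= 105.2 / 1.8
= 58.44 N/mm

58.44 N/mm


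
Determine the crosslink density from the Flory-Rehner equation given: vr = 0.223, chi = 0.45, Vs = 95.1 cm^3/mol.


ln(1 - vr) = ln(1 - 0.223) = -0.2523
Numerator = -((-0.2523) + 0.223 + 0.45 * 0.223^2) = 0.0069
Denominator = 95.1 * (0.223^(1/3) - 0.223/2) = 47.0662
nu = 0.0069 / 47.0662 = 1.4739e-04 mol/cm^3

1.4739e-04 mol/cm^3


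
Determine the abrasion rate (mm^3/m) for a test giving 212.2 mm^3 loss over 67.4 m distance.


Rate = volume_loss / distance
= 212.2 / 67.4
= 3.148 mm^3/m

3.148 mm^3/m


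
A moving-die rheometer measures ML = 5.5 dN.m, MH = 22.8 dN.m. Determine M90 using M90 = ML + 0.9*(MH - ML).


M90 = ML + 0.9 * (MH - ML)
M90 = 5.5 + 0.9 * (22.8 - 5.5)
M90 = 5.5 + 0.9 * 17.3
M90 = 21.07 dN.m

21.07 dN.m


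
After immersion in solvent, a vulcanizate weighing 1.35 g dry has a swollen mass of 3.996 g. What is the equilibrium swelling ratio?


Q = W_swollen / W_dry
Q = 3.996 / 1.35
Q = 2.96

Q = 2.96


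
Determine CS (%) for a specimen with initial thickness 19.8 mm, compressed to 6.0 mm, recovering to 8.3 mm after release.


CS = (t0 - recovered) / (t0 - ts) * 100
= (19.8 - 8.3) / (19.8 - 6.0) * 100
= 11.5 / 13.8 * 100
= 83.3%

83.3%


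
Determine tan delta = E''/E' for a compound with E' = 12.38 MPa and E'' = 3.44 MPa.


tan delta = E'' / E'
= 3.44 / 12.38
= 0.2779

tan delta = 0.2779


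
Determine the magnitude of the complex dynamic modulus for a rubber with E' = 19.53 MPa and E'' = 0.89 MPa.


|E*| = sqrt(E'^2 + E''^2)
= sqrt(19.53^2 + 0.89^2)
= sqrt(381.4209 + 0.7921)
= 19.55 MPa

19.55 MPa


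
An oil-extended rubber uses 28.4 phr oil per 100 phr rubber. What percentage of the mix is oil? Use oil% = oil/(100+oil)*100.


Oil % = oil / (100 + oil) * 100
= 28.4 / (100 + 28.4) * 100
= 28.4 / 128.4 * 100
= 22.12%

22.12%


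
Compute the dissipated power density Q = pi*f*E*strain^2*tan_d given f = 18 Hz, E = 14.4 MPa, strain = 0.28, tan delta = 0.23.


Q = pi * f * E * strain^2 * tan_d
= pi * 18 * 14.4 * 0.28^2 * 0.23
= pi * 18 * 14.4 * 0.0784 * 0.23
= 14.6835

Q = 14.6835


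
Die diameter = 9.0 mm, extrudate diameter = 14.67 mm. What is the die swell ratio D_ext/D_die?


Die swell ratio = D_extrudate / D_die
= 14.67 / 9.0
= 1.63

Die swell = 1.63


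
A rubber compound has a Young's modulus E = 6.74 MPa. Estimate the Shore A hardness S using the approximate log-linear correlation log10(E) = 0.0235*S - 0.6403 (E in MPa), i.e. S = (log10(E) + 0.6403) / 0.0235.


log10(E) = 0.0235*S - 0.6403  =>  S = (log10(E) + 0.6403) / 0.0235
log10(6.74) = 0.828660
S = (0.828660 + 0.6403) / 0.0235 = 1.468960 / 0.0235
S = 62.5

Shore A = 62.5


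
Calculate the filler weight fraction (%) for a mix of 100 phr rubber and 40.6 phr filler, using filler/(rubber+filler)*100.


Filler % = filler / (rubber + filler) * 100
= 40.6 / (100 + 40.6) * 100
= 40.6 / 140.6 * 100
= 28.88%

28.88%


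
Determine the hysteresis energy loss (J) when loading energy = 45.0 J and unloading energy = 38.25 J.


Hysteresis loss = loading - unloading
= 45.0 - 38.25
= 6.75 J

6.75 J


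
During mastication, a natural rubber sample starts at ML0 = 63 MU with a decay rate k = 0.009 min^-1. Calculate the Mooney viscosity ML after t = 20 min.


ML = ML0 * exp(-k * t)
ML = 63 * exp(-0.009 * 20)
ML = 63 * 0.8353
ML = 52.62 MU

52.62 MU


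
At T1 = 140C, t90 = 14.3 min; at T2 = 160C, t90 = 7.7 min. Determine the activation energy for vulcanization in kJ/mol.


T1 = 413.15 K, T2 = 433.15 K
1/T1 - 1/T2 = 1.1176e-04
ln(t1/t2) = ln(14.3/7.7) = 0.6190
Ea = 8.314 * 0.6190 / 1.1176e-04 = 46051.5505 J/mol
Ea = 46.05 kJ/mol

46.05 kJ/mol


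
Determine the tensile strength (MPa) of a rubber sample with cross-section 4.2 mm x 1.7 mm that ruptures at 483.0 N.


Area = width * thickness = 4.2 * 1.7 = 7.14 mm^2
TS = force / area = 483.0 / 7.14 = 67.65 MPa

67.65 MPa


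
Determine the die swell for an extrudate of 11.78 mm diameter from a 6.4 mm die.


Die swell ratio = D_extrudate / D_die
= 11.78 / 6.4
= 1.841

Die swell = 1.841


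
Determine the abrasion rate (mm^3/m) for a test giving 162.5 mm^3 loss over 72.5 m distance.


Rate = volume_loss / distance
= 162.5 / 72.5
= 2.241 mm^3/m

2.241 mm^3/m


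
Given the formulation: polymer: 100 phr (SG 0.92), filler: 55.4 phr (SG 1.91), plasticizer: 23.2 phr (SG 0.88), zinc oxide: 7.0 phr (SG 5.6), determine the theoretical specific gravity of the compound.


Sum of weights = 185.6
Volume contributions:
  polymer: 100/0.92 = 108.6957
  filler: 55.4/1.91 = 29.0052
  plasticizer: 23.2/0.88 = 26.3636
  zinc oxide: 7.0/5.6 = 1.2500
Sum of volumes = 165.3145
SG = 185.6 / 165.3145 = 1.123

SG = 1.123


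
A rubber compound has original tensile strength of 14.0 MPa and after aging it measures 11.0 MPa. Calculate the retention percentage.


Retention = aged / original * 100
= 11.0 / 14.0 * 100
= 78.6%

78.6%


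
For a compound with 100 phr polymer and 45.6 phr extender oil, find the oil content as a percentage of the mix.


Oil % = oil / (100 + oil) * 100
= 45.6 / (100 + 45.6) * 100
= 45.6 / 145.6 * 100
= 31.32%

31.32%


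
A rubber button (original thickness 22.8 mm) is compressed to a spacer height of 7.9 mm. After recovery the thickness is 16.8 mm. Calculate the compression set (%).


CS = (t0 - recovered) / (t0 - ts) * 100
= (22.8 - 16.8) / (22.8 - 7.9) * 100
= 6.0 / 14.9 * 100
= 40.3%

40.3%


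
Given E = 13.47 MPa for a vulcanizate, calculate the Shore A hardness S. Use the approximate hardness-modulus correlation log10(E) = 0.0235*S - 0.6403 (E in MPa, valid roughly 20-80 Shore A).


log10(E) = 0.0235*S - 0.6403  =>  S = (log10(E) + 0.6403) / 0.0235
log10(13.47) = 1.129368
S = (1.129368 + 0.6403) / 0.0235 = 1.769668 / 0.0235
S = 75.3

Shore A = 75.3


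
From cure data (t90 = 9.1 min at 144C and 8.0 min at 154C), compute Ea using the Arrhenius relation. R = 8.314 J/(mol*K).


T1 = 417.15 K, T2 = 427.15 K
1/T1 - 1/T2 = 5.6121e-05
ln(t1/t2) = ln(9.1/8.0) = 0.1288
Ea = 8.314 * 0.1288 / 5.6121e-05 = 19085.7560 J/mol
Ea = 19.09 kJ/mol

19.09 kJ/mol


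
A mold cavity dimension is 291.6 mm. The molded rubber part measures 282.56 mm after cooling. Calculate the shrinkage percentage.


Shrinkage = (mold - part) / mold * 100
= (291.6 - 282.56) / 291.6 * 100
= 9.04 / 291.6 * 100
= 3.1%

3.1%


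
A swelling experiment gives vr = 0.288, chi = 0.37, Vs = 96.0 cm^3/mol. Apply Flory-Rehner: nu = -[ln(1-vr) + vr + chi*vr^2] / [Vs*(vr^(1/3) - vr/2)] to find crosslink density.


ln(1 - vr) = ln(1 - 0.288) = -0.3397
Numerator = -((-0.3397) + 0.288 + 0.37 * 0.288^2) = 0.0210
Denominator = 96.0 * (0.288^(1/3) - 0.288/2) = 49.5730
nu = 0.0210 / 49.5730 = 4.2338e-04 mol/cm^3

4.2338e-04 mol/cm^3


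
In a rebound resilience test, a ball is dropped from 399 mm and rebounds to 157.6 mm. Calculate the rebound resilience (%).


Resilience = h_rebound / h_drop * 100
= 157.6 / 399 * 100
= 39.5%

39.5%


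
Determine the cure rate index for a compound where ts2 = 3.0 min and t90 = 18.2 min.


CRI = 100 / (t90 - ts2)
= 100 / (18.2 - 3.0)
= 100 / 15.2
= 6.58 min^-1

6.58 min^-1


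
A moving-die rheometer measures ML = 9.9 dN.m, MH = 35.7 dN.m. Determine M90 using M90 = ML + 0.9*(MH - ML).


M90 = ML + 0.9 * (MH - ML)
M90 = 9.9 + 0.9 * (35.7 - 9.9)
M90 = 9.9 + 0.9 * 25.8
M90 = 33.12 dN.m

33.12 dN.m


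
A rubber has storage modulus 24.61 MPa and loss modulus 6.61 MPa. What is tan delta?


tan delta = E'' / E'
= 6.61 / 24.61
= 0.2686

tan delta = 0.2686


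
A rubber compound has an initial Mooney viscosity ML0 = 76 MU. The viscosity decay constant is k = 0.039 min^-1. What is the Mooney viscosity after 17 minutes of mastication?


ML = ML0 * exp(-k * t)
ML = 76 * exp(-0.039 * 17)
ML = 76 * 0.5153
ML = 39.16 MU

39.16 MU


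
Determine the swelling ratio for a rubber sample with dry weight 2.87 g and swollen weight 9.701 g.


Q = W_swollen / W_dry
Q = 9.701 / 2.87
Q = 3.38

Q = 3.38


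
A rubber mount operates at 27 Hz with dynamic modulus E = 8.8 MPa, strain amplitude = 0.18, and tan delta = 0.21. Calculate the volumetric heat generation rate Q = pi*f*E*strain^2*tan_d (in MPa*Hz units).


Q = pi * f * E * strain^2 * tan_d
= pi * 27 * 8.8 * 0.18^2 * 0.21
= pi * 27 * 8.8 * 0.0324 * 0.21
= 5.0788

Q = 5.0788


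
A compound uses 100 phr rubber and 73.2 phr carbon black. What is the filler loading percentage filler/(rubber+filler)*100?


Filler % = filler / (rubber + filler) * 100
= 73.2 / (100 + 73.2) * 100
= 73.2 / 173.2 * 100
= 42.26%

42.26%


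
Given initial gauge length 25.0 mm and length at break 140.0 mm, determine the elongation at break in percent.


Elongation = (Lf - L0) / L0 * 100
= (140.0 - 25.0) / 25.0 * 100
= 115.0 / 25.0 * 100
= 460.0%

460.0%


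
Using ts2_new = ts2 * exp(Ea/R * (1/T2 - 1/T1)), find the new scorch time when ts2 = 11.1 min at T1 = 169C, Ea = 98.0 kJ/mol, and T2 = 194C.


Convert temperatures: T1 = 169 + 273.15 = 442.15 K, T2 = 194 + 273.15 = 467.15 K
ts2_new = 11.1 * exp(98000 / 8.314 * (1/467.15 - 1/442.15))
1/T2 - 1/T1 = -1.2104e-04
ts2_new = 2.67 min

2.67 min


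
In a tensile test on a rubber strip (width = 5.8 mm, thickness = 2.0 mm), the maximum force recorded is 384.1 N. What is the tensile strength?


Area = width * thickness = 5.8 * 2.0 = 11.6 mm^2
TS = force / area = 384.1 / 11.6 = 33.11 MPa

33.11 MPa


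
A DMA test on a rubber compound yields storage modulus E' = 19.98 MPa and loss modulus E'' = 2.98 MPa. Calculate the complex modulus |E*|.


|E*| = sqrt(E'^2 + E''^2)
= sqrt(19.98^2 + 2.98^2)
= sqrt(399.2004 + 8.8804)
= 20.201 MPa

20.201 MPa


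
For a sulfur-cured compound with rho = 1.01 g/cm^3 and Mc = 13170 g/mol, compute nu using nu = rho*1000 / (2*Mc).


nu = rho * 1000 / (2 * Mc)
nu = 1.01 * 1000 / (2 * 13170)
nu = 1010.0 / 26340
nu = 0.0383 mol/L

0.0383 mol/L


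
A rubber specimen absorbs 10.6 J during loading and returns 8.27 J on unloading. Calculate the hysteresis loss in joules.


Hysteresis loss = loading - unloading
= 10.6 - 8.27
= 2.33 J

2.33 J


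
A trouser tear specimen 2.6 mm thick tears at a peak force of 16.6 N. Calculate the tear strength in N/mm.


Tear strength = force / thickness
= 16.6 / 2.6
= 6.38 N/mm

6.38 N/mm


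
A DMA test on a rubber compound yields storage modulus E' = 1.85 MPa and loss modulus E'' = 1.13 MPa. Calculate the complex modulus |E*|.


|E*| = sqrt(E'^2 + E''^2)
= sqrt(1.85^2 + 1.13^2)
= sqrt(3.4225 + 1.2769)
= 2.168 MPa

2.168 MPa


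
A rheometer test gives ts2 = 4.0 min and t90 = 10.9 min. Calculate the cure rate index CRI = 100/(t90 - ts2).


CRI = 100 / (t90 - ts2)
= 100 / (10.9 - 4.0)
= 100 / 6.9
= 14.49 min^-1

14.49 min^-1


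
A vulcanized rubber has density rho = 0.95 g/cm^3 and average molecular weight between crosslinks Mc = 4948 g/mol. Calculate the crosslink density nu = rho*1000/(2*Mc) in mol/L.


nu = rho * 1000 / (2 * Mc)
nu = 0.95 * 1000 / (2 * 4948)
nu = 950.0 / 9896
nu = 0.0960 mol/L

0.0960 mol/L


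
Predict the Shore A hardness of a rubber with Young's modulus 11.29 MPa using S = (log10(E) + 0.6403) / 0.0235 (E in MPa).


log10(E) = 0.0235*S - 0.6403  =>  S = (log10(E) + 0.6403) / 0.0235
log10(11.29) = 1.052694
S = (1.052694 + 0.6403) / 0.0235 = 1.692994 / 0.0235
S = 72.0

Shore A = 72.0


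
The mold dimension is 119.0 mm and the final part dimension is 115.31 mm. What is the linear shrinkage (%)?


Shrinkage = (mold - part) / mold * 100
= (119.0 - 115.31) / 119.0 * 100
= 3.69 / 119.0 * 100
= 3.1%

3.1%


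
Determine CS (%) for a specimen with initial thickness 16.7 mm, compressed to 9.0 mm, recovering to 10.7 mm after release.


CS = (t0 - recovered) / (t0 - ts) * 100
= (16.7 - 10.7) / (16.7 - 9.0) * 100
= 6.0 / 7.7 * 100
= 77.9%

77.9%


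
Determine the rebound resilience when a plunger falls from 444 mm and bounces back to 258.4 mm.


Resilience = h_rebound / h_drop * 100
= 258.4 / 444 * 100
= 58.2%

58.2%


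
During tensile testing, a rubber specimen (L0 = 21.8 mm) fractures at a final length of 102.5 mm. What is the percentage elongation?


Elongation = (Lf - L0) / L0 * 100
= (102.5 - 21.8) / 21.8 * 100
= 80.7 / 21.8 * 100
= 370.2%

370.2%


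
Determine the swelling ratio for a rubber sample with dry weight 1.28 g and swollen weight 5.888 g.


Q = W_swollen / W_dry
Q = 5.888 / 1.28
Q = 4.6

Q = 4.6


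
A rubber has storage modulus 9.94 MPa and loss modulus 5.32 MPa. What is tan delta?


tan delta = E'' / E'
= 5.32 / 9.94
= 0.5352

tan delta = 0.5352


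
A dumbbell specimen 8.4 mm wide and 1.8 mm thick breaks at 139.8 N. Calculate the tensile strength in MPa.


Area = width * thickness = 8.4 * 1.8 = 15.12 mm^2
TS = force / area = 139.8 / 15.12 = 9.25 MPa

9.25 MPa


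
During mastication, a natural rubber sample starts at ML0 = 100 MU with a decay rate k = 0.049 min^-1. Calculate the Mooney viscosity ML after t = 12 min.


ML = ML0 * exp(-k * t)
ML = 100 * exp(-0.049 * 12)
ML = 100 * 0.5554
ML = 55.54 MU

55.54 MU


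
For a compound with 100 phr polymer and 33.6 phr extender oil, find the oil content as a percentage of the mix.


Oil % = oil / (100 + oil) * 100
= 33.6 / (100 + 33.6) * 100
= 33.6 / 133.6 * 100
= 25.15%

25.15%


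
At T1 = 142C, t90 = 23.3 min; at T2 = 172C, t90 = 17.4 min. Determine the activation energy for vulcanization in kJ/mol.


T1 = 415.15 K, T2 = 445.15 K
1/T1 - 1/T2 = 1.6233e-04
ln(t1/t2) = ln(23.3/17.4) = 0.2920
Ea = 8.314 * 0.2920 / 1.6233e-04 = 14954.0208 J/mol
Ea = 14.95 kJ/mol

14.95 kJ/mol


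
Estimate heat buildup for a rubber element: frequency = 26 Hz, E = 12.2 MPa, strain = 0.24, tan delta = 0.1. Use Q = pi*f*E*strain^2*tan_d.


Q = pi * f * E * strain^2 * tan_d
= pi * 26 * 12.2 * 0.24^2 * 0.1
= pi * 26 * 12.2 * 0.0576 * 0.1
= 5.7399

Q = 5.7399


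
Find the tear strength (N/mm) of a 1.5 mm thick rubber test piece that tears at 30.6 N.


Tear strength = force / thickness
= 30.6 / 1.5
= 20.4 N/mm

20.4 N/mm


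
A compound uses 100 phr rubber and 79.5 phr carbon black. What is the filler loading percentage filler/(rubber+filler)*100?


Filler % = filler / (rubber + filler) * 100
= 79.5 / (100 + 79.5) * 100
= 79.5 / 179.5 * 100
= 44.29%

44.29%


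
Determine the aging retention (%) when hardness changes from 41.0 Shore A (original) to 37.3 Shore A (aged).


Retention = aged / original * 100
= 37.3 / 41.0 * 100
= 91.0%

91.0%


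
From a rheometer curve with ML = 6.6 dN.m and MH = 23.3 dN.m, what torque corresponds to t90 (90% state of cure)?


M90 = ML + 0.9 * (MH - ML)
M90 = 6.6 + 0.9 * (23.3 - 6.6)
M90 = 6.6 + 0.9 * 16.7
M90 = 21.63 dN.m

21.63 dN.m


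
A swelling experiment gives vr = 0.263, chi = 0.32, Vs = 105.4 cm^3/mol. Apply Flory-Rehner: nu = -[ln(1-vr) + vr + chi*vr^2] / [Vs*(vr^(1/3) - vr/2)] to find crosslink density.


ln(1 - vr) = ln(1 - 0.263) = -0.3052
Numerator = -((-0.3052) + 0.263 + 0.32 * 0.263^2) = 0.0200
Denominator = 105.4 * (0.263^(1/3) - 0.263/2) = 53.6692
nu = 0.0200 / 53.6692 = 3.7327e-04 mol/cm^3

3.7327e-04 mol/cm^3


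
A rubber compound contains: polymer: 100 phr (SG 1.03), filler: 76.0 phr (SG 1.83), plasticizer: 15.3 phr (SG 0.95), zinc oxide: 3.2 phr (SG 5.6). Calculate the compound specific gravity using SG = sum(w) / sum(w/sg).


Sum of weights = 194.5
Volume contributions:
  polymer: 100/1.03 = 97.0874
  filler: 76.0/1.83 = 41.5301
  plasticizer: 15.3/0.95 = 16.1053
  zinc oxide: 3.2/5.6 = 0.5714
Sum of volumes = 155.2941
SG = 194.5 / 155.2941 = 1.252

SG = 1.252


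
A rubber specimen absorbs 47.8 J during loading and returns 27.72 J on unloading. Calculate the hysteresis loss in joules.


Hysteresis loss = loading - unloading
= 47.8 - 27.72
= 20.08 J

20.08 J


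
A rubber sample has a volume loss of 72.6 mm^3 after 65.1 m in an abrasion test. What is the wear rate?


Rate = volume_loss / distance
= 72.6 / 65.1
= 1.115 mm^3/m

1.115 mm^3/m


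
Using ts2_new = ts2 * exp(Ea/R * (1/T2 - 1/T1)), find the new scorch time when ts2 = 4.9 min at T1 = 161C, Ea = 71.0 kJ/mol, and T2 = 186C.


Convert temperatures: T1 = 161 + 273.15 = 434.15 K, T2 = 186 + 273.15 = 459.15 K
ts2_new = 4.9 * exp(71000 / 8.314 * (1/459.15 - 1/434.15))
1/T2 - 1/T1 = -1.2541e-04
ts2_new = 1.68 min

1.68 min


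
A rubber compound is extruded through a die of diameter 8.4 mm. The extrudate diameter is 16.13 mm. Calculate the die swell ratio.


Die swell ratio = D_extrudate / D_die
= 16.13 / 8.4
= 1.92

Die swell = 1.92


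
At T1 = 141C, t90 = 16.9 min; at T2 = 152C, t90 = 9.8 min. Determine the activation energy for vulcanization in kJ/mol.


T1 = 414.15 K, T2 = 425.15 K
1/T1 - 1/T2 = 6.2473e-05
ln(t1/t2) = ln(16.9/9.8) = 0.5449
Ea = 8.314 * 0.5449 / 6.2473e-05 = 72520.1823 J/mol
Ea = 72.52 kJ/mol

72.52 kJ/mol


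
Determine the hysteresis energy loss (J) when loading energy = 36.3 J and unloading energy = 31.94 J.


Hysteresis loss = loading - unloading
= 36.3 - 31.94
= 4.36 J

4.36 J


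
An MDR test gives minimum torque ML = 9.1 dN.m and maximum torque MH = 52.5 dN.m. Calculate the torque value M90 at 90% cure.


M90 = ML + 0.9 * (MH - ML)
M90 = 9.1 + 0.9 * (52.5 - 9.1)
M90 = 9.1 + 0.9 * 43.4
M90 = 48.16 dN.m

48.16 dN.m


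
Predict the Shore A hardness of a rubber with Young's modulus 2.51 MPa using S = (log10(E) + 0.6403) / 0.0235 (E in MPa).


log10(E) = 0.0235*S - 0.6403  =>  S = (log10(E) + 0.6403) / 0.0235
log10(2.51) = 0.399674
S = (0.399674 + 0.6403) / 0.0235 = 1.039974 / 0.0235
S = 44.3

Shore A = 44.3


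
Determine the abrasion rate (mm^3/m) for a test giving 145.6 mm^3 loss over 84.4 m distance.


Rate = volume_loss / distance
= 145.6 / 84.4
= 1.725 mm^3/m

1.725 mm^3/m


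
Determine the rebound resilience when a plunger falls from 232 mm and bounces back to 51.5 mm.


Resilience = h_rebound / h_drop * 100
= 51.5 / 232 * 100
= 22.2%

22.2%


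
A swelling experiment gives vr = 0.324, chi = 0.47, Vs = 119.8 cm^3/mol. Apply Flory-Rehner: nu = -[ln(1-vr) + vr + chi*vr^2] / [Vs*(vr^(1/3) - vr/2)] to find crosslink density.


ln(1 - vr) = ln(1 - 0.324) = -0.3916
Numerator = -((-0.3916) + 0.324 + 0.47 * 0.324^2) = 0.0182
Denominator = 119.8 * (0.324^(1/3) - 0.324/2) = 62.8745
nu = 0.0182 / 62.8745 = 2.8984e-04 mol/cm^3

2.8984e-04 mol/cm^3


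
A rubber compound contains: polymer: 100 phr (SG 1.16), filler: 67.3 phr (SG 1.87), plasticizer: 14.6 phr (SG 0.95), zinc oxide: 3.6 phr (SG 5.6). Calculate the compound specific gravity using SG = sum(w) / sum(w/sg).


Sum of weights = 185.5
Volume contributions:
  polymer: 100/1.16 = 86.2069
  filler: 67.3/1.87 = 35.9893
  plasticizer: 14.6/0.95 = 15.3684
  zinc oxide: 3.6/5.6 = 0.6429
Sum of volumes = 138.2075
SG = 185.5 / 138.2075 = 1.342

SG = 1.342


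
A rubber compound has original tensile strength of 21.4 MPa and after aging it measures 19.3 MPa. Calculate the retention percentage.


Retention = aged / original * 100
= 19.3 / 21.4 * 100
= 90.2%

90.2%


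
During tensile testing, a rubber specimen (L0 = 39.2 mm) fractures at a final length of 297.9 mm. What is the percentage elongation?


Elongation = (Lf - L0) / L0 * 100
= (297.9 - 39.2) / 39.2 * 100
= 258.7 / 39.2 * 100
= 659.9%

659.9%


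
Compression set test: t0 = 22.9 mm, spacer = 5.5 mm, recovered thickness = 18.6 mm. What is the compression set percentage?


CS = (t0 - recovered) / (t0 - ts) * 100
= (22.9 - 18.6) / (22.9 - 5.5) * 100
= 4.3 / 17.4 * 100
= 24.7%

24.7%


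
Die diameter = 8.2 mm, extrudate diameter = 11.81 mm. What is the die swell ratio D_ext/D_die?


Die swell ratio = D_extrudate / D_die
= 11.81 / 8.2
= 1.44

Die swell = 1.44


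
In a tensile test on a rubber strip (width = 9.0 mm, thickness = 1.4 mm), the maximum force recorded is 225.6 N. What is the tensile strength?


Area = width * thickness = 9.0 * 1.4 = 12.6 mm^2
TS = force / area = 225.6 / 12.6 = 17.9 MPa

17.9 MPa


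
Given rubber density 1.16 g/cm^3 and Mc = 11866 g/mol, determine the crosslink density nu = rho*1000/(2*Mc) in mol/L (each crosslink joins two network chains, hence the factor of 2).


nu = rho * 1000 / (2 * Mc)
nu = 1.16 * 1000 / (2 * 11866)
nu = 1160.0 / 23732
nu = 0.0489 mol/L

0.0489 mol/L


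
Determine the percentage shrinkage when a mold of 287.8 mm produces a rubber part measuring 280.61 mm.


Shrinkage = (mold - part) / mold * 100
= (287.8 - 280.61) / 287.8 * 100
= 7.19 / 287.8 * 100
= 2.5%

2.5%


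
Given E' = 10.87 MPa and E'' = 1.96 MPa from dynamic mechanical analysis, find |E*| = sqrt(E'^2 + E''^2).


|E*| = sqrt(E'^2 + E''^2)
= sqrt(10.87^2 + 1.96^2)
= sqrt(118.1569 + 3.8416)
= 11.045 MPa

11.045 MPa


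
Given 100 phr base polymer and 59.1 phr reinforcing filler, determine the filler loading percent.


Filler % = filler / (rubber + filler) * 100
= 59.1 / (100 + 59.1) * 100
= 59.1 / 159.1 * 100
= 37.15%

37.15%


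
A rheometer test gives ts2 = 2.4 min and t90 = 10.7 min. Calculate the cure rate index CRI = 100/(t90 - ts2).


CRI = 100 / (t90 - ts2)
= 100 / (10.7 - 2.4)
= 100 / 8.3
= 12.05 min^-1

12.05 min^-1


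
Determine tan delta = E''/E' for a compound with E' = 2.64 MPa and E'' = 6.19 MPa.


tan delta = E'' / E'
= 6.19 / 2.64
= 2.3447

tan delta = 2.3447


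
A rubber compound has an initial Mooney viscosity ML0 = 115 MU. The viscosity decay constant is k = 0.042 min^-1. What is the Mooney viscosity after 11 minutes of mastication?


ML = ML0 * exp(-k * t)
ML = 115 * exp(-0.042 * 11)
ML = 115 * 0.6300
ML = 72.45 MU

72.45 MU


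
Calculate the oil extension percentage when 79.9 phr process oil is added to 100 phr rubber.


Oil % = oil / (100 + oil) * 100
= 79.9 / (100 + 79.9) * 100
= 79.9 / 179.9 * 100
= 44.41%

44.41%


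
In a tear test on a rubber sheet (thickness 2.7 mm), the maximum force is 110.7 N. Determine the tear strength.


Tear strength = force / thickness
= 110.7 / 2.7
= 41.0 N/mm

41.0 N/mm


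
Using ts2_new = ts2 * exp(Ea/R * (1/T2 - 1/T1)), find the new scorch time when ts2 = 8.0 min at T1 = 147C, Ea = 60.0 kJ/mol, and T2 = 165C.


Convert temperatures: T1 = 147 + 273.15 = 420.15 K, T2 = 165 + 273.15 = 438.15 K
ts2_new = 8.0 * exp(60000 / 8.314 * (1/438.15 - 1/420.15))
1/T2 - 1/T1 = -9.7779e-05
ts2_new = 3.95 min

3.95 min


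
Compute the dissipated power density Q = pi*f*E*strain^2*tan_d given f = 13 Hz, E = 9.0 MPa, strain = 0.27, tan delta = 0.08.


Q = pi * f * E * strain^2 * tan_d
= pi * 13 * 9.0 * 0.27^2 * 0.08
= pi * 13 * 9.0 * 0.0729 * 0.08
= 2.1436

Q = 2.1436


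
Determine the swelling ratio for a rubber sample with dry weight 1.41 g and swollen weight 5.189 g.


Q = W_swollen / W_dry
Q = 5.189 / 1.41
Q = 3.68

Q = 3.68


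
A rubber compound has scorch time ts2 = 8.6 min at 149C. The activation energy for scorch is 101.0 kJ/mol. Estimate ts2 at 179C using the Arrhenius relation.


Convert temperatures: T1 = 149 + 273.15 = 422.15 K, T2 = 179 + 273.15 = 452.15 K
ts2_new = 8.6 * exp(101000 / 8.314 * (1/452.15 - 1/422.15))
1/T2 - 1/T1 = -1.5717e-04
ts2_new = 1.27 min

1.27 min


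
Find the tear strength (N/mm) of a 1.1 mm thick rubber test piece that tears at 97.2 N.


Tear strength = force / thickness
= 97.2 / 1.1
= 88.36 N/mm

88.36 N/mm


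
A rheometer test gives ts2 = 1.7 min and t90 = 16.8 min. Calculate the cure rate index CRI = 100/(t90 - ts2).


CRI = 100 / (t90 - ts2)
= 100 / (16.8 - 1.7)
= 100 / 15.1
= 6.62 min^-1

6.62 min^-1


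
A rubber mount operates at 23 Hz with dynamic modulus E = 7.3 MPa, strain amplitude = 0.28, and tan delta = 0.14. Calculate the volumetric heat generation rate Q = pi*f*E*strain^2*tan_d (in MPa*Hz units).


Q = pi * f * E * strain^2 * tan_d
= pi * 23 * 7.3 * 0.28^2 * 0.14
= pi * 23 * 7.3 * 0.0784 * 0.14
= 5.7895

Q = 5.7895


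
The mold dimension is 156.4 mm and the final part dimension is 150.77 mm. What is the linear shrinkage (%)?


Shrinkage = (mold - part) / mold * 100
= (156.4 - 150.77) / 156.4 * 100
= 5.63 / 156.4 * 100
= 3.6%

3.6%


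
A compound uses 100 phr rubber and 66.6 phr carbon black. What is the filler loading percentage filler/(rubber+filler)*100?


Filler % = filler / (rubber + filler) * 100
= 66.6 / (100 + 66.6) * 100
= 66.6 / 166.6 * 100
= 39.98%

39.98%


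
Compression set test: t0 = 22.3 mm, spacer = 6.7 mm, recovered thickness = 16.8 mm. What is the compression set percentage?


CS = (t0 - recovered) / (t0 - ts) * 100
= (22.3 - 16.8) / (22.3 - 6.7) * 100
= 5.5 / 15.6 * 100
= 35.3%

35.3%


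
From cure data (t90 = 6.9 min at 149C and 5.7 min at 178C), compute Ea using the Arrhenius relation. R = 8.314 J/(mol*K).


T1 = 422.15 K, T2 = 451.15 K
1/T1 - 1/T2 = 1.5227e-04
ln(t1/t2) = ln(6.9/5.7) = 0.1911
Ea = 8.314 * 0.1911 / 1.5227e-04 = 10431.7873 J/mol
Ea = 10.43 kJ/mol

10.43 kJ/mol


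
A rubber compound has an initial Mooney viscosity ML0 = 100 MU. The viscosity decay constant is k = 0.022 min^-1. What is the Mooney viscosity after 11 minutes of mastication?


ML = ML0 * exp(-k * t)
ML = 100 * exp(-0.022 * 11)
ML = 100 * 0.7851
ML = 78.51 MU

78.51 MU


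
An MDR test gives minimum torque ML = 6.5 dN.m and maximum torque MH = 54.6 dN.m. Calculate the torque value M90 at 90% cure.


M90 = ML + 0.9 * (MH - ML)
M90 = 6.5 + 0.9 * (54.6 - 6.5)
M90 = 6.5 + 0.9 * 48.1
M90 = 49.79 dN.m

49.79 dN.m


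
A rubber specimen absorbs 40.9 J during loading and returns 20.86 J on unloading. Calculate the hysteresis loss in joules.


Hysteresis loss = loading - unloading
= 40.9 - 20.86
= 20.04 J

20.04 J


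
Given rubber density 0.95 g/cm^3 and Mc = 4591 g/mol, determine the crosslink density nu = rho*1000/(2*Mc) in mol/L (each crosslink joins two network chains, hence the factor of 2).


nu = rho * 1000 / (2 * Mc)
nu = 0.95 * 1000 / (2 * 4591)
nu = 950.0 / 9182
nu = 0.1035 mol/L

0.1035 mol/L


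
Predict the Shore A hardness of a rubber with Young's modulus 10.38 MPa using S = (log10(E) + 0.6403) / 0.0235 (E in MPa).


log10(E) = 0.0235*S - 0.6403  =>  S = (log10(E) + 0.6403) / 0.0235
log10(10.38) = 1.016197
S = (1.016197 + 0.6403) / 0.0235 = 1.656497 / 0.0235
S = 70.5

Shore A = 70.5


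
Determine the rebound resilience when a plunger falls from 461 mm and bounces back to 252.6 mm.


Resilience = h_rebound / h_drop * 100
= 252.6 / 461 * 100
= 54.8%

54.8%


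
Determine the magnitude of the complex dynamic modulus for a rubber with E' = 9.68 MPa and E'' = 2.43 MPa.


|E*| = sqrt(E'^2 + E''^2)
= sqrt(9.68^2 + 2.43^2)
= sqrt(93.7024 + 5.9049)
= 9.98 MPa

9.98 MPa


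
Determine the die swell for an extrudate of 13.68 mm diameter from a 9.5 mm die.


Die swell ratio = D_extrudate / D_die
= 13.68 / 9.5
= 1.44

Die swell = 1.44


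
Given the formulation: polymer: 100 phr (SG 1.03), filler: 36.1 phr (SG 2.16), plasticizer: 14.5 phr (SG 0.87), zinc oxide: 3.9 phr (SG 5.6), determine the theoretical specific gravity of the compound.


Sum of weights = 154.5
Volume contributions:
  polymer: 100/1.03 = 97.0874
  filler: 36.1/2.16 = 16.7130
  plasticizer: 14.5/0.87 = 16.6667
  zinc oxide: 3.9/5.6 = 0.6964
Sum of volumes = 131.1634
SG = 154.5 / 131.1634 = 1.178

SG = 1.178
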